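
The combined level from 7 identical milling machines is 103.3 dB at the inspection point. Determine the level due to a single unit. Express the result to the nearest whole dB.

95 dB

For N identical incoherent sources L_total = L₁ + 10·log₁₀ N, so L₁ = 103.3 − 10·log₁₀(7) = 103.3 − 8.451.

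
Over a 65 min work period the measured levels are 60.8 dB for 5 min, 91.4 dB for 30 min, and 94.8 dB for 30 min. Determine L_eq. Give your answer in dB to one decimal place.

The energy average is taken in the linear domain: L_eq = 10·log₁₀[(Σ tᵢ·10^(Lᵢ/10))/T], T = 65 min.
Σ tᵢ·10^(Lᵢ/10) = 5·10^(60.8/10) + 30·10^(91.4/10) + 30·10^(94.8/10) = 1.320e+11.
L_eq = 10·log₁₀(1.320e+11/65) = 93.08 dB.

93.1 dB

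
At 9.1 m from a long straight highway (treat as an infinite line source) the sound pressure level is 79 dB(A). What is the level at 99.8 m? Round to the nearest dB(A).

Cylindrical spreading from a line source gives a 10·log₁₀(r₂/r₁) drop.
L₂ = 79 − 10·log₁₀(99.8/9.1) = 79 − 10.401 = 68.60 dB(A).

69 dB(A)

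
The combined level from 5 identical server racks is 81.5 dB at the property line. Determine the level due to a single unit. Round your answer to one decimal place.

5 equal contributions raise the level by 10·log₁₀ 5 = 6.990 dB, so each unit alone gives 81.5 − 6.990.

74.5 dB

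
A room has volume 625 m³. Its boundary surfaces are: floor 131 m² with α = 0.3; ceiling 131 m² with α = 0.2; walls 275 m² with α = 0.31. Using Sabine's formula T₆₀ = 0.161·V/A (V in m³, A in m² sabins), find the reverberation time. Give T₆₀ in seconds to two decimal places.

0.67 s

Total absorption A = 131·0.3 + 131·0.2 + 275·0.31 = 150.75 m² sabins.
T₆₀ = 0.161 × 625 / 150.75 = 0.667 s.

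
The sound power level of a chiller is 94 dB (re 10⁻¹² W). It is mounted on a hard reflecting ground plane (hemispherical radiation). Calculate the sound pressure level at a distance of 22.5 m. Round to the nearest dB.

Free-field hemispherical radiation: L_p = L_w − 10·log₁₀(2π·r²), r = 22.5 m.
2π·r² = 3181 m², 10·log₁₀ of that is 35.025 dB.
L_p = 94 − 35.025 = 58.97 dB.

59 dB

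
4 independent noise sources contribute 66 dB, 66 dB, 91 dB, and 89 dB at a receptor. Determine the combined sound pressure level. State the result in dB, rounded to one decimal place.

93.1 dB

For uncorrelated sources the intensities add, so convert each level to linear form, sum, and take 10·log₁₀ of the total.
Σ 10^(L/10) = 10^(66/10) + 10^(66/10) + 10^(91/10) + 10^(89/10) = 2.061e+09.
L_total = 10·log₁₀(2.061e+09) = 93.14 dB.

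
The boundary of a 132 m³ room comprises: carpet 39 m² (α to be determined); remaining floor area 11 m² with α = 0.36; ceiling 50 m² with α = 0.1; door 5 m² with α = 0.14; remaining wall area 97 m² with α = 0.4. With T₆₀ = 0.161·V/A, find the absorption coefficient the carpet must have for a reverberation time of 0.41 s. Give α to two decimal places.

0.09

A = 0.161·V/T₆₀ = 0.161·132/0.41 = 51.83 m² sabins.
Absorption from the other surfaces = 11·0.36 + 50·0.1 + 5·0.14 + 97·0.4 = 48.46 m², so the carpet must supply 3.37 m² over 39 m².
α = 3.37/39 = 0.087.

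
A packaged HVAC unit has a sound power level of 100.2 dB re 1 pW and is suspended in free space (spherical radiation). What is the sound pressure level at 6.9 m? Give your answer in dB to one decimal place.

72.4 dB

The power spreads over a sphere of area 4π·r², so L_p = L_w − 10·log₁₀(4π·r²).
4π·r² = 598.3 m², 10·log₁₀ of that is 27.769 dB.
L_p = 100.2 − 27.769 = 72.43 dB.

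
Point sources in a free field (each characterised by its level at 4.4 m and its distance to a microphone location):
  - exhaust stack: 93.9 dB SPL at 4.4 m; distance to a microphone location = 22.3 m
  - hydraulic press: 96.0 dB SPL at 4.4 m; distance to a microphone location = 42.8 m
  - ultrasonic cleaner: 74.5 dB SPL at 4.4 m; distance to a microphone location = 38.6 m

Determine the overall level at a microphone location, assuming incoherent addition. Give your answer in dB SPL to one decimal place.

81.4 dB SPL

Apply inverse-square spreading to bring every level to the receiver, then sum 10^(L/10).
exhaust stack: 93.9 − 20·log₁₀(22.3/4.4) = 93.9 − 14.10 = 79.80 dB SPL.
hydraulic press: 96.0 − 20·log₁₀(42.8/4.4) = 96.0 − 19.76 = 76.24 dB SPL.
ultrasonic cleaner: 74.5 − 20·log₁₀(38.6/4.4) = 74.5 − 18.86 = 55.64 dB SPL.
Σ 10^(L/10) = 1.380e+08 → L_total = 10·log₁₀(1.380e+08) = 81.40 dB SPL.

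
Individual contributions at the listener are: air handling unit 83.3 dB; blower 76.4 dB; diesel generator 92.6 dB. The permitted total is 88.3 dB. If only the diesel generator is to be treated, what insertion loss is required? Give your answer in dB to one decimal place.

6.4 dB

Everything except the diesel generator sums to 10^(83.3/10) + 10^(76.4/10) = 2.574e+08 in linear terms, 84.11 dB.
To meet 88.3 dB overall, the treated diesel generator may contribute at most 10^(88.3/10) − 2.574e+08 = 4.186e+08, i.e. 86.22 dB.
So the diesel generator must be reduced from 92.6 to 86.22 dB: IL = 6.38 dB.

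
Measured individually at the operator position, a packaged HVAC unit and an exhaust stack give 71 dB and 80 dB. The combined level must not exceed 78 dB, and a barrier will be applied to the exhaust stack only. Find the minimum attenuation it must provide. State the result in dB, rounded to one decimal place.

Everything except the exhaust stack sums to 10^(71/10) = 1.259e+07 in linear terms, 71.00 dB.
To meet 78 dB overall, the treated exhaust stack may contribute at most 10^(78/10) − 1.259e+07 = 5.051e+07, i.e. 77.03 dB.
So the exhaust stack must be reduced from 80 to 77.03 dB: IL = 2.97 dB.

3.0 dB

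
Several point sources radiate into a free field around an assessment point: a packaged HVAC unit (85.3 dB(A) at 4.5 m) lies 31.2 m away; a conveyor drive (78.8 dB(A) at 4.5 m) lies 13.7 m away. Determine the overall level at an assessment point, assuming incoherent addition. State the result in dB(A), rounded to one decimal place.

First find each source's level at the receiver (point-source: −20·log₁₀(r/r_ref)), then combine on an intensity basis.
packaged HVAC unit: 85.3 − 20·log₁₀(31.2/4.5) = 85.3 − 16.82 = 68.48 dB(A).
conveyor drive: 78.8 − 20·log₁₀(13.7/4.5) = 78.8 − 9.67 = 69.13 dB(A).
Σ 10^(L/10) = 1.523e+07 → L_total = 10·log₁₀(1.523e+07) = 71.83 dB(A).

71.8 dB(A)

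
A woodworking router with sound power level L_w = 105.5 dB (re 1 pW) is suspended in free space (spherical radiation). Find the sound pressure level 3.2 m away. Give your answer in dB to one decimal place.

84.4 dB

L_p = L_w − 10·log₁₀(4π·r²) with r = 3.2 m.
4π·r² = 128.7 m², 10·log₁₀ of that is 21.095 dB.
L_p = 105.5 − 21.095 = 84.40 dB.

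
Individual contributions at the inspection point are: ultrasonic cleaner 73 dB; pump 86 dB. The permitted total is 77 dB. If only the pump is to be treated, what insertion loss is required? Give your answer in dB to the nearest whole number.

11 dB

Fixed contribution from the other source: Σ 10^(L/10) = 10^(73/10) = 1.995e+07 (73.00 dB).
To meet 77 dB overall, the treated pump may contribute at most 10^(77/10) − 1.995e+07 = 3.017e+07, i.e. 74.80 dB.
So the pump must be reduced from 86 to 74.80 dB: IL = 11.20 dB.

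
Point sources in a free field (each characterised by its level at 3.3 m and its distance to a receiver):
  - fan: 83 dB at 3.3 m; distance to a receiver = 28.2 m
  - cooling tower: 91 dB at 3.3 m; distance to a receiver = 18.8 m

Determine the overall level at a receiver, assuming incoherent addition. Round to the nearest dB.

76 dB

Apply inverse-square spreading to bring every level to the receiver, then sum 10^(L/10).
fan: 83 − 20·log₁₀(28.2/3.3) = 83 − 18.63 = 64.37 dB.
cooling tower: 91 − 20·log₁₀(18.8/3.3) = 91 − 15.11 = 75.89 dB.
Σ 10^(L/10) = 4.152e+07 → L_total = 10·log₁₀(4.152e+07) = 76.18 dB.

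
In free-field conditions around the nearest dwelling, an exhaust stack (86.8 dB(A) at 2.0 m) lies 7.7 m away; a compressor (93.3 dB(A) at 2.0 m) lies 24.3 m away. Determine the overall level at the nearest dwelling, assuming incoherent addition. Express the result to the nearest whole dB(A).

Propagate each source to the receiver with L = L_ref − 20·log₁₀(r/r_ref), then add intensities.
exhaust stack: 86.8 − 20·log₁₀(7.7/2.0) = 86.8 − 11.71 = 75.09 dB(A).
compressor: 93.3 − 20·log₁₀(24.3/2.0) = 93.3 − 21.69 = 71.61 dB(A).
Σ 10^(L/10) = 4.677e+07 → L_total = 10·log₁₀(4.677e+07) = 76.70 dB(A).

77 dB(A)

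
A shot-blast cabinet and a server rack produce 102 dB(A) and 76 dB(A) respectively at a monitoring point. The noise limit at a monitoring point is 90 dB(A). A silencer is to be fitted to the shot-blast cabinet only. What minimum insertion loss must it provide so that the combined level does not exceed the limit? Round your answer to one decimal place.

Fixed contribution from the other source: Σ 10^(L/10) = 10^(76/10) = 3.981e+07 (76.00 dB(A)).
To meet 90 dB(A) overall, the treated shot-blast cabinet may contribute at most 10^(90/10) − 3.981e+07 = 9.602e+08, i.e. 89.82 dB(A).
So the shot-blast cabinet must be reduced from 102 to 89.82 dB(A): IL = 12.18 dB.

12.2 dB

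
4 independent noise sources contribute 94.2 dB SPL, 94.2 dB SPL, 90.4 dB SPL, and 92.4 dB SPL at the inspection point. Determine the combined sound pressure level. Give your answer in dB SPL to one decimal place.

99.1 dB SPL

Incoherent sources combine by intensity addition: L_total = 10·log₁₀(Σ 10^(L_i/10)).
Σ 10^(L/10) = 10^(94.2/10) + 10^(94.2/10) + 10^(90.4/10) + 10^(92.4/10) = 8.095e+09.
L_total = 10·log₁₀(8.095e+09) = 99.08 dB SPL.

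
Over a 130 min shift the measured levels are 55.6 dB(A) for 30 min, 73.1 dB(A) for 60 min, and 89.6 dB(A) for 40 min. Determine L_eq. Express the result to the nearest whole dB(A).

85 dB(A)

L_eq = 10·log₁₀[(1/T)·Σ tᵢ·10^(Lᵢ/10)] with T = 130 min.
Σ tᵢ·10^(Lᵢ/10) = 30·10^(55.6/10) + 60·10^(73.1/10) + 40·10^(89.6/10) = 3.772e+10.
L_eq = 10·log₁₀(3.772e+10/130) = 84.63 dB(A).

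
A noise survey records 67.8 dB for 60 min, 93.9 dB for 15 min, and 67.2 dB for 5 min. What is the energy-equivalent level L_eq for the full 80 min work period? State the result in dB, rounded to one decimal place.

Weight each interval's intensity by its duration and average over T = 80 min:
Σ tᵢ·10^(Lᵢ/10) = 60·10^(67.8/10) + 15·10^(93.9/10) + 5·10^(67.2/10) = 3.721e+10.
L_eq = 10·log₁₀(3.721e+10/80) = 86.68 dB.

86.7 dB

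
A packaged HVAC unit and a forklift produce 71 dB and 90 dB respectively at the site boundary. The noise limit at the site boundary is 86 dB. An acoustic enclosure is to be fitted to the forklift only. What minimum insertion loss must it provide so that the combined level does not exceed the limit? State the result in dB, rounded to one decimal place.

4.1 dB

Everything except the forklift sums to 10^(71/10) = 1.259e+07 in linear terms, 71.00 dB.
To meet 86 dB overall, the treated forklift may contribute at most 10^(86/10) − 1.259e+07 = 3.855e+08, i.e. 85.86 dB.
Required insertion loss = 90 − 85.86 = 4.14 dB.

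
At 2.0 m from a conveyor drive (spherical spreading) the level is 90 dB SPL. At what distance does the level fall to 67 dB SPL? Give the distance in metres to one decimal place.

The 23.0 dB drop corresponds to a distance ratio of 10^(23.0/20) for a point source.
r₂ = 2.0·10^((90−67)/20) = 2.0·10^(23.0/20) = 28.25 m.

28.3 m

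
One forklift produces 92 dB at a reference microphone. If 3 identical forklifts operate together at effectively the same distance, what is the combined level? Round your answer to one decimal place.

96.8 dB

With 3 equal, uncorrelated contributions the intensity is 3× that of one unit, giving a rise of 10·log₁₀ 3.
L_total = 92 + 10·log₁₀(3) = 92 + 4.771 = 96.77 dB.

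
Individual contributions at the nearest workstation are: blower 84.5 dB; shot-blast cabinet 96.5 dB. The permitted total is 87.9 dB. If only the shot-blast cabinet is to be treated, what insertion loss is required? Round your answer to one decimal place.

11.3 dB

Everything except the shot-blast cabinet sums to 10^(84.5/10) = 2.818e+08 in linear terms, 84.50 dB.
To meet 87.9 dB overall, the treated shot-blast cabinet may contribute at most 10^(87.9/10) − 2.818e+08 = 3.348e+08, i.e. 85.25 dB.
Required insertion loss = 96.5 − 85.25 = 11.25 dB.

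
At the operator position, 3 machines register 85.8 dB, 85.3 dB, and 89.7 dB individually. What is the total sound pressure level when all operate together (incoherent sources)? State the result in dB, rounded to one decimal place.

For uncorrelated sources the intensities add, so convert each level to linear form, sum, and take 10·log₁₀ of the total.
Σ 10^(L/10) = 10^(85.8/10) + 10^(85.3/10) + 10^(89.7/10) = 1.652e+09.
L_total = 10·log₁₀(1.652e+09) = 92.18 dB.

92.2 dB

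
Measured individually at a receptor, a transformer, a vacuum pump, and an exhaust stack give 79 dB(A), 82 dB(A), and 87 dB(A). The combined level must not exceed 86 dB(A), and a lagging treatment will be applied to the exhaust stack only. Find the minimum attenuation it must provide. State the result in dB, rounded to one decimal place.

5.0 dB

Everything except the exhaust stack sums to 10^(79/10) + 10^(82/10) = 2.379e+08 in linear terms, 83.76 dB(A).
To meet 86 dB(A) overall, the treated exhaust stack may contribute at most 10^(86/10) − 2.379e+08 = 1.602e+08, i.e. 82.05 dB(A).
Required insertion loss = 87 − 82.05 = 4.95 dB.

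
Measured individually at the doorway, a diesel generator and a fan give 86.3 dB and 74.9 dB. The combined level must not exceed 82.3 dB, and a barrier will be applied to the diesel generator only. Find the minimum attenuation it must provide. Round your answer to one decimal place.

Fixed contribution from the other source: Σ 10^(L/10) = 10^(74.9/10) = 3.090e+07 (74.90 dB).
The limit corresponds to 10^(82.3/10) = 1.698e+08; subtracting the fixed part leaves 1.389e+08 for the diesel generator, i.e. 81.43 dB.
So the diesel generator must be reduced from 86.3 to 81.43 dB: IL = 4.87 dB.

4.9 dB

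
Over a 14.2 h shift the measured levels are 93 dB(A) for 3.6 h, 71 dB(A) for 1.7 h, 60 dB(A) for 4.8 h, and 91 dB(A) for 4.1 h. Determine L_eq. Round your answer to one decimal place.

The energy average is taken in the linear domain: L_eq = 10·log₁₀[(Σ tᵢ·10^(Lᵢ/10))/T], T = 14.2 h.
Σ tᵢ·10^(Lᵢ/10) = 3.6·10^(93/10) + 1.7·10^(71/10) + 4.8·10^(60/10) + 4.1·10^(91/10) = 1.237e+10.
L_eq = 10·log₁₀(1.237e+10/14.2) = 89.40 dB(A).

89.4 dB(A)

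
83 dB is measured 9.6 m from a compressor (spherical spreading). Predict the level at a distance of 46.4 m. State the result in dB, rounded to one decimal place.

Point-source attenuation: ΔL = 20·log₁₀(r₂/r₁) = 20·log₁₀(46.4/9.6) = 13.685 dB.
L₂ = 83 − 20·log₁₀(46.4/9.6) = 83 − 13.685 = 69.32 dB.

69.3 dB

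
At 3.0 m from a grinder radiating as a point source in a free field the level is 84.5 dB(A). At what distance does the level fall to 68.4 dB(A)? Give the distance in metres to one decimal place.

For a point source L₁ − L₂ = 20·log₁₀(r₂/r₁), so r₂ = r₁·10^((L₁−L₂)/20).
r₂ = 3.0·10^((84.5−68.4)/20) = 3.0·10^(16.1/20) = 19.15 m.

19.1 m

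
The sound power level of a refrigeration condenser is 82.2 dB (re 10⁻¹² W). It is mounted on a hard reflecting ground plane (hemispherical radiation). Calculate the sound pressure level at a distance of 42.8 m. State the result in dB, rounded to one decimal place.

L_p = L_w − 10·log₁₀(2π·r²) with r = 42.8 m.
2π·r² = 1.151e+04 m², 10·log₁₀ of that is 40.611 dB.
L_p = 82.2 − 40.611 = 41.59 dB.

41.6 dB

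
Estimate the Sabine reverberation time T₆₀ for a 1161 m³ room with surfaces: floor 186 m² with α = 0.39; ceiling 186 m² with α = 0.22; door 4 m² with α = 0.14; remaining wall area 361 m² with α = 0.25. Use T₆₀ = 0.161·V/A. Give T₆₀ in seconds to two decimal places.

0.92 s

Summing Sᵢαᵢ: 186·0.39 + 186·0.22 + 4·0.14 + 361·0.25 = 204.27 m².
T₆₀ = 0.161·V/A = 0.161·1161/204.27 = 0.915 s.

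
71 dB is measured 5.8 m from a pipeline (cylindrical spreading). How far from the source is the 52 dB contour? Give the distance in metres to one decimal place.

Line-source spreading drops the level by 10·log₁₀(r₂/r₁); inverting, r₂/r₁ = 10^(ΔL/10).
r₂ = 5.8·10^((71−52)/10) = 5.8·10^(19.0/10) = 460.71 m.

460.7 m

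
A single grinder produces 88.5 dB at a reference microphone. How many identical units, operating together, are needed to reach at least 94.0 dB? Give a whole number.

4

The shortfall is 94.0 − 88.5 = 5.5 dB, and N units add 10·log₁₀ N, so need 10·log₁₀ N ≥ 5.5.
N ≥ 10^(5.5/10) = 3.548, so N = 4.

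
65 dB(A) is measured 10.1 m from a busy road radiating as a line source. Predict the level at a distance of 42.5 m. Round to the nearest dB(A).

For a line source, L₂ = L₁ − 10·log₁₀(r₂/r₁).
L₂ = 65 − 10·log₁₀(42.5/10.1) = 65 − 6.241 = 58.76 dB(A).

59 dB(A)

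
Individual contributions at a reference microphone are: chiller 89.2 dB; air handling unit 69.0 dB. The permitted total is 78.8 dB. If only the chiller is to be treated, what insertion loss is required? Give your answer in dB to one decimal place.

10.9 dB

Everything except the chiller sums to 10^(69.0/10) = 7.943e+06 in linear terms, 69.00 dB.
To meet 78.8 dB overall, the treated chiller may contribute at most 10^(78.8/10) − 7.943e+06 = 6.791e+07, i.e. 78.32 dB.
Required insertion loss = 89.2 − 78.32 = 10.88 dB.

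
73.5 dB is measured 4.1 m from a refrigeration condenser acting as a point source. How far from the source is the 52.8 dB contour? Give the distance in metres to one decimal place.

For a point source L₁ − L₂ = 20·log₁₀(r₂/r₁), so r₂ = r₁·10^((L₁−L₂)/20).
r₂ = 4.1·10^((73.5−52.8)/20) = 4.1·10^(20.7/20) = 44.44 m.

44.4 m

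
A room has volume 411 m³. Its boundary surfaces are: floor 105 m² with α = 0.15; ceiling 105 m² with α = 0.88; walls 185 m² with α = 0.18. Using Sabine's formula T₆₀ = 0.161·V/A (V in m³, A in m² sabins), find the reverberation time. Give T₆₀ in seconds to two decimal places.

Summing Sᵢαᵢ: 105·0.15 + 105·0.88 + 185·0.18 = 141.45 m².
T₆₀ = 0.161·V/A = 0.161·411/141.45 = 0.468 s.

0.47 s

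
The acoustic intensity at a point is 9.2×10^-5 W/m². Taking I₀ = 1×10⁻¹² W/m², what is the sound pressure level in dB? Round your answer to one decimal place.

79.6 dB

I/I₀ = 9.2×10^-5/10⁻¹² = 9.2×10^7, and L = 10·log₁₀(I/I₀).
L = 10·(0.9638 + 7) = 79.64 dB.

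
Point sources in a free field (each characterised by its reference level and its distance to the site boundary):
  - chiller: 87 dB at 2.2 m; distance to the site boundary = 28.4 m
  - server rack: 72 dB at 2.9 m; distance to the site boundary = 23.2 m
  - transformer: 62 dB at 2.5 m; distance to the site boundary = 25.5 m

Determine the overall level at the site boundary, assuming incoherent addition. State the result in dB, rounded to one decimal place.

65.1 dB

Apply inverse-square spreading to bring every level to the receiver, then sum 10^(L/10).
chiller: 87 − 20·log₁₀(28.4/2.2) = 87 − 22.22 = 64.78 dB.
server rack: 72 − 20·log₁₀(23.2/2.9) = 72 − 18.06 = 53.94 dB.
transformer: 62 − 20·log₁₀(25.5/2.5) = 62 − 20.17 = 41.83 dB.
Σ 10^(L/10) = 3.270e+06 → L_total = 10·log₁₀(3.270e+06) = 65.15 dB.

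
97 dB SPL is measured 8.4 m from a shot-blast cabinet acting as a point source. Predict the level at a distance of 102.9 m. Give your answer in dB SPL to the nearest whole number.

75 dB SPL

Point-source attenuation: ΔL = 20·log₁₀(r₂/r₁) = 20·log₁₀(102.9/8.4) = 21.763 dB.
L₂ = 97 − 20·log₁₀(102.9/8.4) = 97 − 21.763 = 75.24 dB SPL.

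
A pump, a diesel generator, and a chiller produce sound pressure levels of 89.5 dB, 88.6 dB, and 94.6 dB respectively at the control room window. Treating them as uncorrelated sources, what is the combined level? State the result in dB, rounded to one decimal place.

96.5 dB

For uncorrelated sources the intensities add, so convert each level to linear form, sum, and take 10·log₁₀ of the total.
Σ 10^(L/10) = 10^(89.5/10) + 10^(88.6/10) + 10^(94.6/10) = 4.500e+09.
L_total = 10·log₁₀(4.500e+09) = 96.53 dB.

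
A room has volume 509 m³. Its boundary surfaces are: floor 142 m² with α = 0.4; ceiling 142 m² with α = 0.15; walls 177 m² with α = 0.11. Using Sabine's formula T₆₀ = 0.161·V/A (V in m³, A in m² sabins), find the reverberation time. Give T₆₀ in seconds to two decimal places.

0.84 s

Total absorption A = 142·0.4 + 142·0.15 + 177·0.11 = 97.57 m² sabins.
T₆₀ = 0.161 × 509 / 97.57 = 0.840 s.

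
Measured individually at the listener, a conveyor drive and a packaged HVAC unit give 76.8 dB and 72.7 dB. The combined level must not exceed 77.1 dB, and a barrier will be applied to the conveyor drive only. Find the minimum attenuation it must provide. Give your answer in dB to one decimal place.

1.7 dB

Everything except the conveyor drive sums to 10^(72.7/10) = 1.862e+07 in linear terms, 72.70 dB.
To meet 77.1 dB overall, the treated conveyor drive may contribute at most 10^(77.1/10) − 1.862e+07 = 3.267e+07, i.e. 75.14 dB.
So the conveyor drive must be reduced from 76.8 to 75.14 dB: IL = 1.66 dB.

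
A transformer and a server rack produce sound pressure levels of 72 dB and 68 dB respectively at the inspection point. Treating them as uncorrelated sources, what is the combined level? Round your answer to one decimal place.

For uncorrelated sources the intensities add, so convert each level to linear form, sum, and take 10·log₁₀ of the total.
Σ 10^(L/10) = 10^(72/10) + 10^(68/10) = 2.216e+07.
L_total = 10·log₁₀(2.216e+07) = 73.46 dB.

73.5 dB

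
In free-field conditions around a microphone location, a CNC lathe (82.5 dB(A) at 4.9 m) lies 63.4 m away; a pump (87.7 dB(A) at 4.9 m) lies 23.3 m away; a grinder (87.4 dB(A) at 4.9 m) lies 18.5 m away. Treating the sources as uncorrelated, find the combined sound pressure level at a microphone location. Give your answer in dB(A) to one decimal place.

78.2 dB(A)

First find each source's level at the receiver (point-source: −20·log₁₀(r/r_ref)), then combine on an intensity basis.
CNC lathe: 82.5 − 20·log₁₀(63.4/4.9) = 82.5 − 22.24 = 60.26 dB(A).
pump: 87.7 − 20·log₁₀(23.3/4.9) = 87.7 − 13.54 = 74.16 dB(A).
grinder: 87.4 − 20·log₁₀(18.5/4.9) = 87.4 − 11.54 = 75.86 dB(A).
Σ 10^(L/10) = 6.566e+07 → L_total = 10·log₁₀(6.566e+07) = 78.17 dB(A).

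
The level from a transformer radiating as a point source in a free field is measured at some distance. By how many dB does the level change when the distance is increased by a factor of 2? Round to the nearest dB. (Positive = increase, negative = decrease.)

A point source loses 6 dB per doubling of distance; generally ΔL = −20·log₁₀(r₂/r₁).
ΔL = −20·log₁₀(2) = -6.02 dB.

-6 dB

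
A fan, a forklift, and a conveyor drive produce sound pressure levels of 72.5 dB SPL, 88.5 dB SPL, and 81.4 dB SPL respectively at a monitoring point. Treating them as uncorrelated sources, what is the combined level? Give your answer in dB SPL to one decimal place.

89.4 dB SPL

Incoherent sources combine by intensity addition: L_total = 10·log₁₀(Σ 10^(L_i/10)).
Σ 10^(L/10) = 10^(72.5/10) + 10^(88.5/10) + 10^(81.4/10) = 8.638e+08.
L_total = 10·log₁₀(8.638e+08) = 89.36 dB SPL.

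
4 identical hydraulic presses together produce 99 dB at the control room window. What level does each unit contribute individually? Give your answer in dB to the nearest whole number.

93 dB

4 equal contributions raise the level by 10·log₁₀ 4 = 6.021 dB, so each unit alone gives 99 − 6.021.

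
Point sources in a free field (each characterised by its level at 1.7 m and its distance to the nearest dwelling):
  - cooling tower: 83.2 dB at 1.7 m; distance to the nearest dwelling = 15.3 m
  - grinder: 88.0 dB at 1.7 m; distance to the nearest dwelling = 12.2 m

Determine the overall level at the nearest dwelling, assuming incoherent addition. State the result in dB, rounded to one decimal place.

71.7 dB

Propagate each source to the receiver with L = L_ref − 20·log₁₀(r/r_ref), then add intensities.
cooling tower: 83.2 − 20·log₁₀(15.3/1.7) = 83.2 − 19.08 = 64.12 dB.
grinder: 88.0 − 20·log₁₀(12.2/1.7) = 88.0 − 17.12 = 70.88 dB.
Σ 10^(L/10) = 1.483e+07 → L_total = 10·log₁₀(1.483e+07) = 71.71 dB.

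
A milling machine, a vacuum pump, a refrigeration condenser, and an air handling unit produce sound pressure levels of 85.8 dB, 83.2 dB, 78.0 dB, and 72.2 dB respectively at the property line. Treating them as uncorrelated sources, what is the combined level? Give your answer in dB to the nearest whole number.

88 dB

Incoherent sources combine by intensity addition: L_total = 10·log₁₀(Σ 10^(L_i/10)).
Σ 10^(L/10) = 10^(85.8/10) + 10^(83.2/10) + 10^(78.0/10) + 10^(72.2/10) = 6.688e+08.
L_total = 10·log₁₀(6.688e+08) = 88.25 dB.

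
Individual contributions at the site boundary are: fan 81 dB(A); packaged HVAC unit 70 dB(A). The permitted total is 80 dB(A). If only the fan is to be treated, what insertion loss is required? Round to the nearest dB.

1 dB

The untreated sources together contribute 10^(70/10) = 1.000e+07, i.e. 70.00 dB(A).
To meet 80 dB(A) overall, the treated fan may contribute at most 10^(80/10) − 1.000e+07 = 9.000e+07, i.e. 79.54 dB(A).
Required insertion loss = 81 − 79.54 = 1.46 dB.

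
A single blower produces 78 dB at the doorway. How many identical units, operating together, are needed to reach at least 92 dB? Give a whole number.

26

The shortfall is 92 − 78 = 14.0 dB, and N units add 10·log₁₀ N, so need 10·log₁₀ N ≥ 14.0.
N ≥ 10^(14.0/10) = 25.119, so N = 26.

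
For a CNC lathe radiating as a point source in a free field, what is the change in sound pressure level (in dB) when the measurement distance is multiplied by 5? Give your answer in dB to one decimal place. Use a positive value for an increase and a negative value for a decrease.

-14.0 dB

A point source loses 6 dB per doubling of distance; generally ΔL = −20·log₁₀(r₂/r₁).
ΔL = −20·log₁₀(5) = -13.98 dB.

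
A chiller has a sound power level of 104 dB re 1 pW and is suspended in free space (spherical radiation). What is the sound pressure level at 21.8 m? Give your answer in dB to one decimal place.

66.2 dB

L_p = L_w − 10·log₁₀(4π·r²) with r = 21.8 m.
4π·r² = 5972 m², 10·log₁₀ of that is 37.761 dB.
L_p = 104 − 37.761 = 66.24 dB.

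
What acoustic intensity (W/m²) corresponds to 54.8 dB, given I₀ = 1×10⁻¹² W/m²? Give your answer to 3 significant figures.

3.02e-07 W/m²

L = 10·log₁₀(I/I₀) ⇒ I = I₀·10^(L/10) = 10⁻¹² × 10^5.48.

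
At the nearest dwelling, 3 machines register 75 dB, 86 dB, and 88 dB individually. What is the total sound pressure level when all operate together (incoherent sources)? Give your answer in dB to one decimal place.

Incoherent sources combine by intensity addition: L_total = 10·log₁₀(Σ 10^(L_i/10)).
Σ 10^(L/10) = 10^(75/10) + 10^(86/10) + 10^(88/10) = 1.061e+09.
L_total = 10·log₁₀(1.061e+09) = 90.26 dB.

90.3 dB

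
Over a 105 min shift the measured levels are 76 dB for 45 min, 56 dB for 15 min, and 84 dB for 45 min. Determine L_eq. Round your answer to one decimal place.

81.0 dB

The energy average is taken in the linear domain: L_eq = 10·log₁₀[(Σ tᵢ·10^(Lᵢ/10))/T], T = 105 min.
Σ tᵢ·10^(Lᵢ/10) = 45·10^(76/10) + 15·10^(56/10) + 45·10^(84/10) = 1.310e+10.
L_eq = 10·log₁₀(1.310e+10/105) = 80.96 dB.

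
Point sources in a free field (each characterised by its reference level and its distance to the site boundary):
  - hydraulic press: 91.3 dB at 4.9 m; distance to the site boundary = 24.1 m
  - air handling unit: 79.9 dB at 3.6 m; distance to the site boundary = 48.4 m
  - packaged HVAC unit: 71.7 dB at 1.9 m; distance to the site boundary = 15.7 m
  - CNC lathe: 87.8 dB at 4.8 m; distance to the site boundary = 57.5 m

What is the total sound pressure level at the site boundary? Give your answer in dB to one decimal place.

Propagate each source to the receiver with L = L_ref − 20·log₁₀(r/r_ref), then add intensities.
hydraulic press: 91.3 − 20·log₁₀(24.1/4.9) = 91.3 − 13.84 = 77.46 dB.
air handling unit: 79.9 − 20·log₁₀(48.4/3.6) = 79.9 − 22.57 = 57.33 dB.
packaged HVAC unit: 71.7 − 20·log₁₀(15.7/1.9) = 71.7 − 18.34 = 53.36 dB.
CNC lathe: 87.8 − 20·log₁₀(57.5/4.8) = 87.8 − 21.57 = 66.23 dB.
Σ 10^(L/10) = 6.072e+07 → L_total = 10·log₁₀(6.072e+07) = 77.83 dB.

77.8 dB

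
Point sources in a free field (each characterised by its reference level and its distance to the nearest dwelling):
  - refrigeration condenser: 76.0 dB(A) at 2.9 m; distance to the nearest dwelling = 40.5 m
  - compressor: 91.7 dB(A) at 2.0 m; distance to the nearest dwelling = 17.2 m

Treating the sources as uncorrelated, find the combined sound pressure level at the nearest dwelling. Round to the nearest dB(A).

73 dB(A)

First find each source's level at the receiver (point-source: −20·log₁₀(r/r_ref)), then combine on an intensity basis.
refrigeration condenser: 76.0 − 20·log₁₀(40.5/2.9) = 76.0 − 22.90 = 53.10 dB(A).
compressor: 91.7 − 20·log₁₀(17.2/2.0) = 91.7 − 18.69 = 73.01 dB(A).
Σ 10^(L/10) = 2.020e+07 → L_total = 10·log₁₀(2.020e+07) = 73.05 dB(A).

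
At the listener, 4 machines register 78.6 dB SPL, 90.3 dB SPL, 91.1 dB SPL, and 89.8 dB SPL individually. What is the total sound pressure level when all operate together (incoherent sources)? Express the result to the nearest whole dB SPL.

For uncorrelated sources the intensities add, so convert each level to linear form, sum, and take 10·log₁₀ of the total.
Σ 10^(L/10) = 10^(78.6/10) + 10^(90.3/10) + 10^(91.1/10) + 10^(89.8/10) = 3.387e+09.
L_total = 10·log₁₀(3.387e+09) = 95.30 dB SPL.

95 dB SPL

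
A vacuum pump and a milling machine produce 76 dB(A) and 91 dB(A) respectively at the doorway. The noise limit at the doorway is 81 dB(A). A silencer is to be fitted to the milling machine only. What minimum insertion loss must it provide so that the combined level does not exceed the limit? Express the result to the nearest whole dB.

Fixed contribution from the other source: Σ 10^(L/10) = 10^(76/10) = 3.981e+07 (76.00 dB(A)).
The limit corresponds to 10^(81/10) = 1.259e+08; subtracting the fixed part leaves 8.608e+07 for the milling machine, i.e. 79.35 dB(A).
So the milling machine must be reduced from 91 to 79.35 dB(A): IL = 11.65 dB.

12 dB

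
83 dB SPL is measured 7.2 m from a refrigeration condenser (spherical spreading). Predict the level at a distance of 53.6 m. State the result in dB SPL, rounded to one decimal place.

Spherical spreading from a point source gives a 20·log₁₀(r₂/r₁) drop.
L₂ = 83 − 20·log₁₀(53.6/7.2) = 83 − 17.437 = 65.56 dB SPL.

65.6 dB SPL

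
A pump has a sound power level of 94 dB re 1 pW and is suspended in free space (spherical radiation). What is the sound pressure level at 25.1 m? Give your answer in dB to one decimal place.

Free-field spherical radiation: L_p = L_w − 10·log₁₀(4π·r²), r = 25.1 m.
4π·r² = 7917 m², 10·log₁₀ of that is 38.986 dB.
L_p = 94 − 38.986 = 55.01 dB.

55.0 dB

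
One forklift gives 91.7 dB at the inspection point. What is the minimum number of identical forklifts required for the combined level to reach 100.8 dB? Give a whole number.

Need L₁ + 10·log₁₀ N ≥ 100.8, i.e. log₁₀ N ≥ 0.91.
N ≥ 10^(9.1/10) = 8.128, so N = 9.

9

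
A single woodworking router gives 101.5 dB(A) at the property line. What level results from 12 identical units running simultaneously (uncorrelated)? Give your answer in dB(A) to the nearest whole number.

112 dB(A)

N identical incoherent sources raise the level by 10·log₁₀ N.
L_total = 101.5 + 10·log₁₀(12) = 101.5 + 10.792 = 112.29 dB(A).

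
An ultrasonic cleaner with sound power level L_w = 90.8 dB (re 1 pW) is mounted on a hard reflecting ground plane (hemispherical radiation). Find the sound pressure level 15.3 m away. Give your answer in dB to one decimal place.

59.1 dB

Free-field hemispherical radiation: L_p = L_w − 10·log₁₀(2π·r²), r = 15.3 m.
2π·r² = 1471 m², 10·log₁₀ of that is 31.676 dB.
L_p = 90.8 − 31.676 = 59.12 dB.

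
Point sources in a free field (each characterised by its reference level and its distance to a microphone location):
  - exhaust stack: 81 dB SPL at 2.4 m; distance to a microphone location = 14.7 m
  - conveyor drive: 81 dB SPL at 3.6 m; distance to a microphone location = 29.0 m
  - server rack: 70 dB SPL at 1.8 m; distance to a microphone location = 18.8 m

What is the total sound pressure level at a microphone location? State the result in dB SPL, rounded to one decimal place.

First find each source's level at the receiver (point-source: −20·log₁₀(r/r_ref)), then combine on an intensity basis.
exhaust stack: 81 − 20·log₁₀(14.7/2.4) = 81 − 15.74 = 65.26 dB SPL.
conveyor drive: 81 − 20·log₁₀(29.0/3.6) = 81 − 18.12 = 62.88 dB SPL.
server rack: 70 − 20·log₁₀(18.8/1.8) = 70 − 20.38 = 49.62 dB SPL.
Σ 10^(L/10) = 5.387e+06 → L_total = 10·log₁₀(5.387e+06) = 67.31 dB SPL.

67.3 dB SPL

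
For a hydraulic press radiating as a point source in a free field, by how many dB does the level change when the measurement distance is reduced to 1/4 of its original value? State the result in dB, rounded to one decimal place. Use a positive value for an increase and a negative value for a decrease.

With spherical spreading the level changes by −20·log₁₀(r₂/r₁).
ΔL = −20·log₁₀(0.25) = +12.04 dB.

+12.0 dB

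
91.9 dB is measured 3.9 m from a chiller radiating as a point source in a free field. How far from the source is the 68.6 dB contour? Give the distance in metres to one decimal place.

Point-source spreading drops the level by 20·log₁₀(r₂/r₁); inverting, r₂/r₁ = 10^(ΔL/20).
r₂ = 3.9·10^((91.9−68.6)/20) = 3.9·10^(23.3/20) = 57.02 m.

57.0 m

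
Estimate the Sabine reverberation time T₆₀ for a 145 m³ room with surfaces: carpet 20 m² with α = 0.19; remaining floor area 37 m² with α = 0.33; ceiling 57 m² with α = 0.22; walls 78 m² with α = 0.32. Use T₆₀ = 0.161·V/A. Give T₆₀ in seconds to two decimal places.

0.44 s

A = Σ Sᵢαᵢ = 20·0.19 + 37·0.33 + 57·0.22 + 78·0.32 = 53.51 m².
T₆₀ = 0.161·V/A = 0.161·145/53.51 = 0.436 s.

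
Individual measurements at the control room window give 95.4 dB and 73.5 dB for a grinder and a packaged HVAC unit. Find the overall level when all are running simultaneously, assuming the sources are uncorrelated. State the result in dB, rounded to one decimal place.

95.4 dB

For uncorrelated sources the intensities add, so convert each level to linear form, sum, and take 10·log₁₀ of the total.
Σ 10^(L/10) = 10^(95.4/10) + 10^(73.5/10) = 3.490e+09.
L_total = 10·log₁₀(3.490e+09) = 95.43 dB.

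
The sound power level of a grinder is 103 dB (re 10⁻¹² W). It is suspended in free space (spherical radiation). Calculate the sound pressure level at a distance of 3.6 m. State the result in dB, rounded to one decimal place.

80.9 dB

The power spreads over a sphere of area 4π·r², so L_p = L_w − 10·log₁₀(4π·r²).
4π·r² = 162.9 m², 10·log₁₀ of that is 22.118 dB.
L_p = 103 − 22.118 = 80.88 dB.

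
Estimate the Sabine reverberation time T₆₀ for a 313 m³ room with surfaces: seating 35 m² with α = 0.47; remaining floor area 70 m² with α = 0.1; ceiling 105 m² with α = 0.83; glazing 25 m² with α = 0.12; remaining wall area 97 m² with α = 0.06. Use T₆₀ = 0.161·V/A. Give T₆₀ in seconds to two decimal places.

0.42 s

Summing Sᵢαᵢ: 35·0.47 + 70·0.1 + 105·0.83 + 25·0.12 + 97·0.06 = 119.42 m².
T₆₀ = 0.161 × 313 / 119.42 = 0.422 s.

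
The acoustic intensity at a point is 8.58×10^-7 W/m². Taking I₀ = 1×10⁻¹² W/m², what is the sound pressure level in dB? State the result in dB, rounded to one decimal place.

59.3 dB

I/I₀ = 8.58×10^-7/10⁻¹² = 8.58×10^5, and L = 10·log₁₀(I/I₀).
L = 10·(0.9335 + 5) = 59.33 dB.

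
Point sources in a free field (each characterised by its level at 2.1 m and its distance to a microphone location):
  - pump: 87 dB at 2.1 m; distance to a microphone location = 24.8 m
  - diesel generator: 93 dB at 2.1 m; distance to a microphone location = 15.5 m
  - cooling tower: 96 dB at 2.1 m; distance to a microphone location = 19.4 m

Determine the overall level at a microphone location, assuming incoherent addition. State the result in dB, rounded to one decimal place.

79.4 dB

First find each source's level at the receiver (point-source: −20·log₁₀(r/r_ref)), then combine on an intensity basis.
pump: 87 − 20·log₁₀(24.8/2.1) = 87 − 21.44 = 65.56 dB.
diesel generator: 93 − 20·log₁₀(15.5/2.1) = 93 − 17.36 = 75.64 dB.
cooling tower: 96 − 20·log₁₀(19.4/2.1) = 96 − 19.31 = 76.69 dB.
Σ 10^(L/10) = 8.687e+07 → L_total = 10·log₁₀(8.687e+07) = 79.39 dB.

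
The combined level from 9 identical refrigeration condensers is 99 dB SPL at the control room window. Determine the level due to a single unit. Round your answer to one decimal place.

For N identical incoherent sources L_total = L₁ + 10·log₁₀ N, so L₁ = 99 − 10·log₁₀(9) = 99 − 9.542.

89.5 dB SPL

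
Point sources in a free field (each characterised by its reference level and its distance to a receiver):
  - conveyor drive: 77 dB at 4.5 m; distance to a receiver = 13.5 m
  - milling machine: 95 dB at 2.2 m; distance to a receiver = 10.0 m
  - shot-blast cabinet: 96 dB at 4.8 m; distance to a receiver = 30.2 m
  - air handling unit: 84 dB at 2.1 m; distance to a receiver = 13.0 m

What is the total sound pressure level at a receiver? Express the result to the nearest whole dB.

First find each source's level at the receiver (point-source: −20·log₁₀(r/r_ref)), then combine on an intensity basis.
conveyor drive: 77 − 20·log₁₀(13.5/4.5) = 77 − 9.54 = 67.46 dB.
milling machine: 95 − 20·log₁₀(10.0/2.2) = 95 − 13.15 = 81.85 dB.
shot-blast cabinet: 96 − 20·log₁₀(30.2/4.8) = 96 − 15.98 = 80.02 dB.
air handling unit: 84 − 20·log₁₀(13.0/2.1) = 84 − 15.83 = 68.17 dB.
Σ 10^(L/10) = 2.657e+08 → L_total = 10·log₁₀(2.657e+08) = 84.24 dB.

84 dB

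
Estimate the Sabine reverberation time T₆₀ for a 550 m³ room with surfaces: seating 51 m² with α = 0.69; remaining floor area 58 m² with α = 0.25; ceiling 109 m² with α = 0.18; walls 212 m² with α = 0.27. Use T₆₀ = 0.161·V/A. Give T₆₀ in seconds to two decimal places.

0.70 s

Total absorption A = 51·0.69 + 58·0.25 + 109·0.18 + 212·0.27 = 126.55 m² sabins.
T₆₀ = 0.161 × 550 / 126.55 = 0.700 s.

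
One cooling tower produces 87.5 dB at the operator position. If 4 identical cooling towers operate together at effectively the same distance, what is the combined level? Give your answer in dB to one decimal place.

93.5 dB

With 4 equal, uncorrelated contributions the intensity is 4× that of one unit, giving a rise of 10·log₁₀ 4.
L_total = 87.5 + 10·log₁₀(4) = 87.5 + 6.021 = 93.52 dB.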